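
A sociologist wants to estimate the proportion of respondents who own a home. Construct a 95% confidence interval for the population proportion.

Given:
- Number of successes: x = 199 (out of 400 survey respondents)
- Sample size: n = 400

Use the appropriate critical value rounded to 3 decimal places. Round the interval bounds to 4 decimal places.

Sample proportion: p̂ = 199/400 = 0.497500

Check conditions for normal approximation:
  np̂ = 199 ≥ 10 ✓
  n(1-p̂) = 201 ≥ 10 ✓

The sample is large enough, so use a z-interval (normal approximation) for the proportion.

For 95% confidence, z* = 1.96 (from standard normal table)

Standard error: SE = √(p̂(1-p̂)/n) = √(0.497500×0.502500/400) = 0.02499969

Margin of error: E = z* × SE = 1.96 × 0.02499969 = 0.048999

Z-interval: p̂ ± E = 0.497500 ± 0.048999 = (0.448501, 0.546499)

Rounded to 4 decimal places:

(0.4485, 0.5465)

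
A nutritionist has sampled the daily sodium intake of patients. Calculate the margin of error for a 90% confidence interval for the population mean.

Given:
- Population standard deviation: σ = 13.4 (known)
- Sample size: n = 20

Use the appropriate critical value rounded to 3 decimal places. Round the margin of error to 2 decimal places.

The population standard deviation σ is known, so use the z-interval margin of error formula.

For 90% confidence, z* = 1.645 (from standard normal table)

Margin of error formula for z-interval: E = z* × σ/√n

E = 1.645 × 13.4/√20
  = 1.645 × 2.996331
  = 4.9290

Rounded to 2 decimal places:

4.93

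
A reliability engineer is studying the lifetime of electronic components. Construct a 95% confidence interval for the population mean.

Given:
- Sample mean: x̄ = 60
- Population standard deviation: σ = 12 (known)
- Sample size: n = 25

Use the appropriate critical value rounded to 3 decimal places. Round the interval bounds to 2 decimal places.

The population standard deviation σ is known, so use a z-interval (standard normal critical value).

For 95% confidence, z* = 1.96 (from standard normal table)

Standard error: SE = σ/√n = 12/√25 = 2.400000

Margin of error: E = z* × SE = 1.96 × 2.400000 = 4.7040

Z-interval: x̄ ± E = 60 ± 4.7040 = (55.2960, 64.7040)

Rounded to 2 decimal places:

(55.30, 64.70)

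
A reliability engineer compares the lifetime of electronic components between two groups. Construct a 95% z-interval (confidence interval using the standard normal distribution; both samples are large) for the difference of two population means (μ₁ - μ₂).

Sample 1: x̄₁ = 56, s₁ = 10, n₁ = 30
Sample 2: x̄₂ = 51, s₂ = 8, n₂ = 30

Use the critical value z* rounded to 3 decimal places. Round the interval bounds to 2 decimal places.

Both samples are large (n₁ = 30 ≥ 30, n₂ = 30 ≥ 30), so a z-interval for the difference of means applies.

Point estimate: x̄₁ - x̄₂ = 56 - 51 = 5

Standard error: SE = √(s₁²/n₁ + s₂²/n₂)
= √(10²/30 + 8²/30)
= √(3.333333 + 2.133333)
= 2.338090

For 95% confidence, z* = 1.96 (from standard normal table)
Margin of error: E = z* × SE = 1.96 × 2.338090 = 4.5827

Z-interval: (x̄₁ - x̄₂) ± E = 5 ± 4.5827 = (0.4173, 9.5827)

Rounded to 2 decimal places:

(0.42, 9.58)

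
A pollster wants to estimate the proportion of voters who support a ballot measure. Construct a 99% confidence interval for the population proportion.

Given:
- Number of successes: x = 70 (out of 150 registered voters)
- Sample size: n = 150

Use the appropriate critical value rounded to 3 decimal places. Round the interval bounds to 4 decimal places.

Sample proportion: p̂ = 70/150 = 0.466667

Check conditions for normal approximation:
  np̂ = 70 ≥ 10 ✓
  n(1-p̂) = 80 ≥ 10 ✓

The sample is large enough, so use a z-interval (normal approximation) for the proportion.

For 99% confidence, z* = 2.576 (from standard normal table)

Standard error: SE = √(p̂(1-p̂)/n) = √(0.466667×0.533333/150) = 0.04073401

Margin of error: E = z* × SE = 2.576 × 0.04073401 = 0.104931

Z-interval: p̂ ± E = 0.466667 ± 0.104931 = (0.361736, 0.571597)

Rounded to 4 decimal places:

(0.3617, 0.5716)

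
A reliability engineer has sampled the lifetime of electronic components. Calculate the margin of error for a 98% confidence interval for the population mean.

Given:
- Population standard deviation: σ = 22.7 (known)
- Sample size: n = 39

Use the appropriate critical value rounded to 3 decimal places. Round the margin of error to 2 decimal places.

The population standard deviation σ is known, so use the z-interval margin of error formula.

For 98% confidence, z* = 2.326 (from standard normal table)

Margin of error formula for z-interval: E = z* × σ/√n

E = 2.326 × 22.7/√39
  = 2.326 × 3.634909
  = 8.4548

Rounded to 2 decimal places:

8.45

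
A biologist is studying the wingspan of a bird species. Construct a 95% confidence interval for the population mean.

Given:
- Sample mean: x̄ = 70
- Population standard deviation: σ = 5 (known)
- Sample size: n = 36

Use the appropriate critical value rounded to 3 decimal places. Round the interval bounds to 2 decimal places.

The population standard deviation σ is known, so use a z-interval (standard normal critical value).

For 95% confidence, z* = 1.96 (from standard normal table)

Standard error: SE = σ/√n = 5/√36 = 0.833333

Margin of error: E = z* × SE = 1.96 × 0.833333 = 1.6333

Z-interval: x̄ ± E = 70 ± 1.6333 = (68.3667, 71.6333)

Rounded to 2 decimal places:

(68.37, 71.63)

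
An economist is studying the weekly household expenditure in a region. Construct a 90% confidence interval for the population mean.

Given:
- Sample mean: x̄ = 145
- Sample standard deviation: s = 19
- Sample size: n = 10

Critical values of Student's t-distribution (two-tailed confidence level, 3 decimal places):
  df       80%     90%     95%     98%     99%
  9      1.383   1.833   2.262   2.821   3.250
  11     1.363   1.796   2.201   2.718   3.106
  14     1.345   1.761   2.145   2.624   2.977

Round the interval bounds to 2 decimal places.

The population standard deviation σ is unknown (only the sample standard deviation s is given), so use a t-interval with df = n - 1 = 10 - 1 = 9.

For 90% confidence with df = 9, t* = 1.833 (from t-table)

Standard error: SE = s/√n = 19/√10 = 6.008328

Margin of error: E = t* × SE = 1.833 × 6.008328 = 11.0133

T-interval: x̄ ± E = 145 ± 11.0133 = (133.9867, 156.0133)

Rounded to 2 decimal places:

(133.99, 156.01)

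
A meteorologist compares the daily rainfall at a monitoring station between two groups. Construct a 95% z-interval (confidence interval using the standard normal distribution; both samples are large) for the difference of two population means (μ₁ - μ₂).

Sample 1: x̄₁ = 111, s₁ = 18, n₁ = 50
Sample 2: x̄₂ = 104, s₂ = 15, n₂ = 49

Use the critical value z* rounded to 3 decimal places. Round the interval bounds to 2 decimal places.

Both samples are large (n₁ = 50 ≥ 30, n₂ = 49 ≥ 30), so a z-interval for the difference of means applies.

Point estimate: x̄₁ - x̄₂ = 111 - 104 = 7

Standard error: SE = √(s₁²/n₁ + s₂²/n₂)
= √(18²/50 + 15²/49)
= √(6.480000 + 4.591837)
= 3.327437

For 95% confidence, z* = 1.96 (from standard normal table)
Margin of error: E = z* × SE = 1.96 × 3.327437 = 6.5218

Z-interval: (x̄₁ - x̄₂) ± E = 7 ± 6.5218 = (0.4782, 13.5218)

Rounded to 2 decimal places:

(0.48, 13.52)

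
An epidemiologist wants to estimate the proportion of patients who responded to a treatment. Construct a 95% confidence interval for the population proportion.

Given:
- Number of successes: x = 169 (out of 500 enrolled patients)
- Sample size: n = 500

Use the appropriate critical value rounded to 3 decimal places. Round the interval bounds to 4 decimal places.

Sample proportion: p̂ = 169/500 = 0.338000

Check conditions for normal approximation:
  np̂ = 169 ≥ 10 ✓
  n(1-p̂) = 331 ≥ 10 ✓

The sample is large enough, so use a z-interval (normal approximation) for the proportion.

For 95% confidence, z* = 1.96 (from standard normal table)

Standard error: SE = √(p̂(1-p̂)/n) = √(0.338000×0.662000/500) = 0.02115448

Margin of error: E = z* × SE = 1.96 × 0.02115448 = 0.041463

Z-interval: p̂ ± E = 0.338000 ± 0.041463 = (0.296537, 0.379463)

Rounded to 4 decimal places:

(0.2965, 0.3795)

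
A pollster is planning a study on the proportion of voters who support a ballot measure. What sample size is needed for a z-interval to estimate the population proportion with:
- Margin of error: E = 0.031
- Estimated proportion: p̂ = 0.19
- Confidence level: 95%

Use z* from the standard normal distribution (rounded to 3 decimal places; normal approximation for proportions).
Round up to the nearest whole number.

Using z* for proportion z-interval (normal approximation).

For 95% confidence, z* = 1.96 (from standard normal table)

Sample size formula for proportion z-interval: n = z*²p̂(1-p̂)/E²

n = 1.96² × 0.19 × 0.81 / 0.031²
  = 3.8416 × 0.1539 / 0.000961
  = 615.2157

Round up to the nearest whole number: n = 616

616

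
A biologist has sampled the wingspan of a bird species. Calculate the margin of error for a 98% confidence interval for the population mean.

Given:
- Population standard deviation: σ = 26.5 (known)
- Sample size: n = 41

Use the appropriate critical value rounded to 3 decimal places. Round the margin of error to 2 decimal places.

The population standard deviation σ is known, so use the z-interval margin of error formula.

For 98% confidence, z* = 2.326 (from standard normal table)

Margin of error formula for z-interval: E = z* × σ/√n

E = 2.326 × 26.5/√41
  = 2.326 × 4.138605
  = 9.6264

Rounded to 2 decimal places:

9.63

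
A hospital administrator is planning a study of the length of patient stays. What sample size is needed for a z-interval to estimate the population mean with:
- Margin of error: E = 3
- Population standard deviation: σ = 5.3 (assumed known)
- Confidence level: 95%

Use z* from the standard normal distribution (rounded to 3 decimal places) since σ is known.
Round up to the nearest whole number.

Using z* since population σ is known (z-interval formula).

For 95% confidence, z* = 1.96 (from standard normal table)

Sample size formula for z-interval: n = (z*σ/E)²

n = (1.96 × 5.3 / 3)²
  = (3.462667)²
  = 11.9901

Round up to the nearest whole number: n = 12

12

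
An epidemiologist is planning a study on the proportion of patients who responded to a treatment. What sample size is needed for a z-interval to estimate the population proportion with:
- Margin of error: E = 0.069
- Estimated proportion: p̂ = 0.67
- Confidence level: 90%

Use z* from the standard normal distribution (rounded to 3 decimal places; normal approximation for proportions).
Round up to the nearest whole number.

Using z* for proportion z-interval (normal approximation).

For 90% confidence, z* = 1.645 (from standard normal table)

Sample size formula for proportion z-interval: n = z*²p̂(1-p̂)/E²

n = 1.645² × 0.67 × 0.33 / 0.069²
  = 2.706025 × 0.2211 / 0.004761
  = 125.6673

Round up to the nearest whole number: n = 126

126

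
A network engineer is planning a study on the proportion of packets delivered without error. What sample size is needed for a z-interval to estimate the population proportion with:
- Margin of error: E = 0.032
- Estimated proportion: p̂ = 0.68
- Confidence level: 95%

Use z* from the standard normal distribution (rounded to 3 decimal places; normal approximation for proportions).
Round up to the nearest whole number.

Using z* for proportion z-interval (normal approximation).

For 95% confidence, z* = 1.96 (from standard normal table)

Sample size formula for proportion z-interval: n = z*²p̂(1-p̂)/E²

n = 1.96² × 0.68 × 0.32 / 0.032²
  = 3.8416 × 0.2176 / 0.001024
  = 816.3400

Round up to the nearest whole number: n = 817

817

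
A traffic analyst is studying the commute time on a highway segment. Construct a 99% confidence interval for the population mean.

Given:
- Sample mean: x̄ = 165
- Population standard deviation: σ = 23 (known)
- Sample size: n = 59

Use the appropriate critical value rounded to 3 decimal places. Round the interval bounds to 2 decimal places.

The population standard deviation σ is known, so use a z-interval (standard normal critical value).

For 99% confidence, z* = 2.576 (from standard normal table)

Standard error: SE = σ/√n = 23/√59 = 2.994345

Margin of error: E = z* × SE = 2.576 × 2.994345 = 7.7134

Z-interval: x̄ ± E = 165 ± 7.7134 = (157.2866, 172.7134)

Rounded to 2 decimal places:

(157.29, 172.71)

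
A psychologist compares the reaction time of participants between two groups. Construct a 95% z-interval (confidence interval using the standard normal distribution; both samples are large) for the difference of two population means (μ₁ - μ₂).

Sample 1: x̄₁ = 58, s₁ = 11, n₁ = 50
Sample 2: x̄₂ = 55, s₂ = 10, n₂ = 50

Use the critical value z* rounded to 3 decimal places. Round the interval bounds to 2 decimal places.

Both samples are large (n₁ = 50 ≥ 30, n₂ = 50 ≥ 30), so a z-interval for the difference of means applies.

Point estimate: x̄₁ - x̄₂ = 58 - 55 = 3

Standard error: SE = √(s₁²/n₁ + s₂²/n₂)
= √(11²/50 + 10²/50)
= √(2.420000 + 2.000000)
= 2.102380

For 95% confidence, z* = 1.96 (from standard normal table)
Margin of error: E = z* × SE = 1.96 × 2.102380 = 4.1207

Z-interval: (x̄₁ - x̄₂) ± E = 3 ± 4.1207 = (-1.1207, 7.1207)

Rounded to 2 decimal places:

(-1.12, 7.12)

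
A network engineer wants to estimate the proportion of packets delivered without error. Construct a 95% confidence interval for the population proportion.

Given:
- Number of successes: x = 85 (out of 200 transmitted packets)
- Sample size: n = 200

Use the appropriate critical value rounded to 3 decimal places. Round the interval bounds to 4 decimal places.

Sample proportion: p̂ = 85/200 = 0.425000

Check conditions for normal approximation:
  np̂ = 85 ≥ 10 ✓
  n(1-p̂) = 115 ≥ 10 ✓

The sample is large enough, so use a z-interval (normal approximation) for the proportion.

For 95% confidence, z* = 1.96 (from standard normal table)

Standard error: SE = √(p̂(1-p̂)/n) = √(0.425000×0.575000/200) = 0.03495533

Margin of error: E = z* × SE = 1.96 × 0.03495533 = 0.068512

Z-interval: p̂ ± E = 0.425000 ± 0.068512 = (0.356488, 0.493512)

Rounded to 4 decimal places:

(0.3565, 0.4935)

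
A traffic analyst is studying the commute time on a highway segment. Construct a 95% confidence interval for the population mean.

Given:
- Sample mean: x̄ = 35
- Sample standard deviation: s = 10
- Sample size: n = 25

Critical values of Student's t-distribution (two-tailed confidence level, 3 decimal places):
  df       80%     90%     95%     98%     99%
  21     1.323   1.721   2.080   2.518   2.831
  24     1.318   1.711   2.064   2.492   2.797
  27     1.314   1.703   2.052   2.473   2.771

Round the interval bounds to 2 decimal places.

The population standard deviation σ is unknown (only the sample standard deviation s is given), so use a t-interval with df = n - 1 = 25 - 1 = 24.

For 95% confidence with df = 24, t* = 2.064 (from t-table)

Standard error: SE = s/√n = 10/√25 = 2.000000

Margin of error: E = t* × SE = 2.064 × 2.000000 = 4.1280

T-interval: x̄ ± E = 35 ± 4.1280 = (30.8720, 39.1280)

Rounded to 2 decimal places:

(30.87, 39.13)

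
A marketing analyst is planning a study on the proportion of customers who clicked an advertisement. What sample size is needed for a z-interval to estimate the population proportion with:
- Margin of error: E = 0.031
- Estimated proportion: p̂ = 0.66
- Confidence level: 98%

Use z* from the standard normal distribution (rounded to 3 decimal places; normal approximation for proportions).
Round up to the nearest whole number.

Using z* for proportion z-interval (normal approximation).

For 98% confidence, z* = 2.326 (from standard normal table)

Sample size formula for proportion z-interval: n = z*²p̂(1-p̂)/E²

n = 2.326² × 0.66 × 0.34 / 0.031²
  = 5.410276 × 0.2244 / 0.000961
  = 1263.3360

Round up to the nearest whole number: n = 1264

1264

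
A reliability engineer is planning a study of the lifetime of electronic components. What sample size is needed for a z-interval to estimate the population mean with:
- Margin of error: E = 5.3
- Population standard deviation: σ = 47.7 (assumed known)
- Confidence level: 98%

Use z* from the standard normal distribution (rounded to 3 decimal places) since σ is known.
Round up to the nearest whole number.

Using z* since population σ is known (z-interval formula).

For 98% confidence, z* = 2.326 (from standard normal table)

Sample size formula for z-interval: n = (z*σ/E)²

n = (2.326 × 47.7 / 5.3)²
  = (20.934000)²
  = 438.2324

Round up to the nearest whole number: n = 439

439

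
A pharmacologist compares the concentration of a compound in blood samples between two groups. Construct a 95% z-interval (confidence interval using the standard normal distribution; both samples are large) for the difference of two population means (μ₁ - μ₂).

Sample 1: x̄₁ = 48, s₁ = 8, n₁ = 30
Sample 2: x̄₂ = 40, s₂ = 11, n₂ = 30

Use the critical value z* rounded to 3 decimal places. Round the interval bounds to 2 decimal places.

Both samples are large (n₁ = 30 ≥ 30, n₂ = 30 ≥ 30), so a z-interval for the difference of means applies.

Point estimate: x̄₁ - x̄₂ = 48 - 40 = 8

Standard error: SE = √(s₁²/n₁ + s₂²/n₂)
= √(8²/30 + 11²/30)
= √(2.133333 + 4.033333)
= 2.483277

For 95% confidence, z* = 1.96 (from standard normal table)
Margin of error: E = z* × SE = 1.96 × 2.483277 = 4.8672

Z-interval: (x̄₁ - x̄₂) ± E = 8 ± 4.8672 = (3.1328, 12.8672)

Rounded to 2 decimal places:

(3.13, 12.87)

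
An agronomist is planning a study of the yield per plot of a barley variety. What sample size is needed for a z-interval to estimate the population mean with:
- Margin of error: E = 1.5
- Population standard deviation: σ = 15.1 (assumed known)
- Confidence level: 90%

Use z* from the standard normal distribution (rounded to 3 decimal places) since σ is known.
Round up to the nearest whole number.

Using z* since population σ is known (z-interval formula).

For 90% confidence, z* = 1.645 (from standard normal table)

Sample size formula for z-interval: n = (z*σ/E)²

n = (1.645 × 15.1 / 1.5)²
  = (16.559667)²
  = 274.2226

Round up to the nearest whole number: n = 275

275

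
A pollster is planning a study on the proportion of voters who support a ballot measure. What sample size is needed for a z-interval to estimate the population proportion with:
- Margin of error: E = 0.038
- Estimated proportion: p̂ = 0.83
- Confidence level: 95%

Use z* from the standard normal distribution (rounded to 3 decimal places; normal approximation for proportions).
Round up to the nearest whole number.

Using z* for proportion z-interval (normal approximation).

For 95% confidence, z* = 1.96 (from standard normal table)

Sample size formula for proportion z-interval: n = z*²p̂(1-p̂)/E²

n = 1.96² × 0.83 × 0.17 / 0.038²
  = 3.8416 × 0.1411 / 0.001444
  = 375.3807

Round up to the nearest whole number: n = 376

376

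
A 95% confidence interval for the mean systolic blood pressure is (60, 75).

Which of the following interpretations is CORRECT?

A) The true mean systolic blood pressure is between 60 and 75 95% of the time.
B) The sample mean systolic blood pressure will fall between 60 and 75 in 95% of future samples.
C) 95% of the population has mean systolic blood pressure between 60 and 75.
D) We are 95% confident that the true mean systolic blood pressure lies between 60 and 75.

A confidence interval represents our confidence in the procedure, not a probability statement about the parameter.

Key concept: If we repeated this sampling process many times and computed a 95% CI each time, about 95% of those intervals would contain the true population parameter.

For this specific interval (60, 75):
- Midpoint (point estimate): 67.5
- Margin of error: 7.5

The correct interpretation is the one stating confidence that the true parameter lies in the interval — option D.

D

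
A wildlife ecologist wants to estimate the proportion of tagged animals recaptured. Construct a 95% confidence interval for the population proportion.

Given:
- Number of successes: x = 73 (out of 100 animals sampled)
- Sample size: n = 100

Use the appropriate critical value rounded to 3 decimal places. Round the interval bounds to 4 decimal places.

Sample proportion: p̂ = 73/100 = 0.730000

Check conditions for normal approximation:
  np̂ = 73 ≥ 10 ✓
  n(1-p̂) = 27 ≥ 10 ✓

The sample is large enough, so use a z-interval (normal approximation) for the proportion.

For 95% confidence, z* = 1.96 (from standard normal table)

Standard error: SE = √(p̂(1-p̂)/n) = √(0.730000×0.270000/100) = 0.04439595

Margin of error: E = z* × SE = 1.96 × 0.04439595 = 0.087016

Z-interval: p̂ ± E = 0.730000 ± 0.087016 = (0.642984, 0.817016)

Rounded to 4 decimal places:

(0.6430, 0.8170)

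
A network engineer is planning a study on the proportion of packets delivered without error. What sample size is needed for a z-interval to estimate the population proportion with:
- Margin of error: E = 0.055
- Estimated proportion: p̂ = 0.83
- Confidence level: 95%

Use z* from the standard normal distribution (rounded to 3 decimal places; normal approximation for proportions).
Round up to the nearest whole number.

Using z* for proportion z-interval (normal approximation).

For 95% confidence, z* = 1.96 (from standard normal table)

Sample size formula for proportion z-interval: n = z*²p̂(1-p̂)/E²

n = 1.96² × 0.83 × 0.17 / 0.055²
  = 3.8416 × 0.1411 / 0.003025
  = 179.1900

Round up to the nearest whole number: n = 180

180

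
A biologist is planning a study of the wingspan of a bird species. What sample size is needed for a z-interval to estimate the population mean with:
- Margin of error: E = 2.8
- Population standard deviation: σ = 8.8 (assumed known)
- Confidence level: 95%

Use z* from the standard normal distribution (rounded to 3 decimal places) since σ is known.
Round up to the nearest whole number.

Using z* since population σ is known (z-interval formula).

For 95% confidence, z* = 1.96 (from standard normal table)

Sample size formula for z-interval: n = (z*σ/E)²

n = (1.96 × 8.8 / 2.8)²
  = (6.160000)²
  = 37.9456

Round up to the nearest whole number: n = 38

38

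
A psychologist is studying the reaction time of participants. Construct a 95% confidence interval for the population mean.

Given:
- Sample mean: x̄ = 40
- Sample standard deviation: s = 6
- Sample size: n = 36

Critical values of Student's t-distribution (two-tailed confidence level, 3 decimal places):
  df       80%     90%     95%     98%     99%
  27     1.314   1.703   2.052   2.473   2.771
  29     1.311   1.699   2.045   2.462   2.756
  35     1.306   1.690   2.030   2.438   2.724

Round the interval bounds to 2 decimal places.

The population standard deviation σ is unknown (only the sample standard deviation s is given), so use a t-interval with df = n - 1 = 36 - 1 = 35.

For 95% confidence with df = 35, t* = 2.030 (from t-table)

Standard error: SE = s/√n = 6/√36 = 1.000000

Margin of error: E = t* × SE = 2.030 × 1.000000 = 2.0300

T-interval: x̄ ± E = 40 ± 2.0300 = (37.9700, 42.0300)

Rounded to 2 decimal places:

(37.97, 42.03)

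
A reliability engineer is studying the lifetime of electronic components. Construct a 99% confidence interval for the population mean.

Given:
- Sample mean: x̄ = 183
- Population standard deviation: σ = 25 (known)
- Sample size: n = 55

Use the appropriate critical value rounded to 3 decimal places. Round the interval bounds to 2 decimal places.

The population standard deviation σ is known, so use a z-interval (standard normal critical value).

For 99% confidence, z* = 2.576 (from standard normal table)

Standard error: SE = σ/√n = 25/√55 = 3.370999

Margin of error: E = z* × SE = 2.576 × 3.370999 = 8.6837

Z-interval: x̄ ± E = 183 ± 8.6837 = (174.3163, 191.6837)

Rounded to 2 decimal places:

(174.32, 191.68)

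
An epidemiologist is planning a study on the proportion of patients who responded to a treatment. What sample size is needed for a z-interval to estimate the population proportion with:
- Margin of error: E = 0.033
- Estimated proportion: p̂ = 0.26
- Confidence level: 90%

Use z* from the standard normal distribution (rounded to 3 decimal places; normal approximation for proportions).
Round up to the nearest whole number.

Using z* for proportion z-interval (normal approximation).

For 90% confidence, z* = 1.645 (from standard normal table)

Sample size formula for proportion z-interval: n = z*²p̂(1-p̂)/E²

n = 1.645² × 0.26 × 0.74 / 0.033²
  = 2.706025 × 0.1924 / 0.001089
  = 478.0893

Round up to the nearest whole number: n = 479

479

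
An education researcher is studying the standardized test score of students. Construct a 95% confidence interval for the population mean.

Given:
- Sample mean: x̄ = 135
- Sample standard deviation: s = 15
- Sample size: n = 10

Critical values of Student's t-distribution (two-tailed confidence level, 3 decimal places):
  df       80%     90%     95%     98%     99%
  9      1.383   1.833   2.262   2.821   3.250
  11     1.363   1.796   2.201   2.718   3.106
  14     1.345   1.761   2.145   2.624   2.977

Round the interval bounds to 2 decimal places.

The population standard deviation σ is unknown (only the sample standard deviation s is given), so use a t-interval with df = n - 1 = 10 - 1 = 9.

For 95% confidence with df = 9, t* = 2.262 (from t-table)

Standard error: SE = s/√n = 15/√10 = 4.743416

Margin of error: E = t* × SE = 2.262 × 4.743416 = 10.7296

T-interval: x̄ ± E = 135 ± 10.7296 = (124.2704, 145.7296)

Rounded to 2 decimal places:

(124.27, 145.73)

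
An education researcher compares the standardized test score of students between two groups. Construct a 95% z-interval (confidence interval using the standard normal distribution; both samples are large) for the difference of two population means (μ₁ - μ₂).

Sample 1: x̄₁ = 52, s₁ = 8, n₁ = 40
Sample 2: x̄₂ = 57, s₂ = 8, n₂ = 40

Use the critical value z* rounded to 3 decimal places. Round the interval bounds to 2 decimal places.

Both samples are large (n₁ = 40 ≥ 30, n₂ = 40 ≥ 30), so a z-interval for the difference of means applies.

Point estimate: x̄₁ - x̄₂ = 52 - 57 = -5

Standard error: SE = √(s₁²/n₁ + s₂²/n₂)
= √(8²/40 + 8²/40)
= √(1.600000 + 1.600000)
= 1.788854

For 95% confidence, z* = 1.96 (from standard normal table)
Margin of error: E = z* × SE = 1.96 × 1.788854 = 3.5062

Z-interval: (x̄₁ - x̄₂) ± E = -5 ± 3.5062 = (-8.5062, -1.4938)

Rounded to 2 decimal places:

(-8.51, -1.49)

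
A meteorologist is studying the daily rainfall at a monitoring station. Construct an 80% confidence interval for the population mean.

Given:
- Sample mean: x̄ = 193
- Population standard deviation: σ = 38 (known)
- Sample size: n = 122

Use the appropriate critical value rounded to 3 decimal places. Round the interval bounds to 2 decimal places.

The population standard deviation σ is known, so use a z-interval (standard normal critical value).

For 80% confidence, z* = 1.282 (from standard normal table)

Standard error: SE = σ/√n = 38/√122 = 3.440358

Margin of error: E = z* × SE = 1.282 × 3.440358 = 4.4105

Z-interval: x̄ ± E = 193 ± 4.4105 = (188.5895, 197.4105)

Rounded to 2 decimal places:

(188.59, 197.41)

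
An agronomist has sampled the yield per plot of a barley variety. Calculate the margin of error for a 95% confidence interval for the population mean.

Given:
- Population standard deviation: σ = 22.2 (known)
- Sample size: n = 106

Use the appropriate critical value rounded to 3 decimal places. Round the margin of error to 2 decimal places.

The population standard deviation σ is known, so use the z-interval margin of error formula.

For 95% confidence, z* = 1.96 (from standard normal table)

Margin of error formula for z-interval: E = z* × σ/√n

E = 1.96 × 22.2/√106
  = 1.96 × 2.156255
  = 4.2263

Rounded to 2 decimal places:

4.23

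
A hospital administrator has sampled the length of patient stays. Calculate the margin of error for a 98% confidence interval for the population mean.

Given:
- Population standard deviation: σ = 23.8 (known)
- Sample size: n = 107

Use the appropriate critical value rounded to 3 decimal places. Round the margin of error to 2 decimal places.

The population standard deviation σ is known, so use the z-interval margin of error formula.

For 98% confidence, z* = 2.326 (from standard normal table)

Margin of error formula for z-interval: E = z* × σ/√n

E = 2.326 × 23.8/√107
  = 2.326 × 2.300833
  = 5.3517

Rounded to 2 decimal places:

5.35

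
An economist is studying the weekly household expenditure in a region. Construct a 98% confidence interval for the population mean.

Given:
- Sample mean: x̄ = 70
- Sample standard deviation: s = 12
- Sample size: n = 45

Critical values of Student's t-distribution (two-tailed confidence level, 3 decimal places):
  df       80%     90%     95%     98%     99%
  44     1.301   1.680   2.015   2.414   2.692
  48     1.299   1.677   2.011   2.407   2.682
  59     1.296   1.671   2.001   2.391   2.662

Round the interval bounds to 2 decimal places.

The population standard deviation σ is unknown (only the sample standard deviation s is given), so use a t-interval with df = n - 1 = 45 - 1 = 44.

For 98% confidence with df = 44, t* = 2.414 (from t-table)

Standard error: SE = s/√n = 12/√45 = 1.788854

Margin of error: E = t* × SE = 2.414 × 1.788854 = 4.3183

T-interval: x̄ ± E = 70 ± 4.3183 = (65.6817, 74.3183)

Rounded to 2 decimal places:

(65.68, 74.32)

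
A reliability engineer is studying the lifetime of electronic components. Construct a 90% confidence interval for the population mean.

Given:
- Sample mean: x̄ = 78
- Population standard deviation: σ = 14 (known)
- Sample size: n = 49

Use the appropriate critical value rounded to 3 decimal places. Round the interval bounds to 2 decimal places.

The population standard deviation σ is known, so use a z-interval (standard normal critical value).

For 90% confidence, z* = 1.645 (from standard normal table)

Standard error: SE = σ/√n = 14/√49 = 2.000000

Margin of error: E = z* × SE = 1.645 × 2.000000 = 3.2900

Z-interval: x̄ ± E = 78 ± 3.2900 = (74.7100, 81.2900)

Rounded to 2 decimal places:

(74.71, 81.29)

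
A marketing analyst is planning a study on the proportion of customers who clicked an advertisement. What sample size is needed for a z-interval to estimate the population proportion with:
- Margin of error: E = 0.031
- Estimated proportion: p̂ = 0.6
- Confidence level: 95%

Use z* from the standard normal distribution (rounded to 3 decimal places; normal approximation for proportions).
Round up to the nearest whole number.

Using z* for proportion z-interval (normal approximation).

For 95% confidence, z* = 1.96 (from standard normal table)

Sample size formula for proportion z-interval: n = z*²p̂(1-p̂)/E²

n = 1.96² × 0.6 × 0.4 / 0.031²
  = 3.8416 × 0.24 / 0.000961
  = 959.4006

Round up to the nearest whole number: n = 960

960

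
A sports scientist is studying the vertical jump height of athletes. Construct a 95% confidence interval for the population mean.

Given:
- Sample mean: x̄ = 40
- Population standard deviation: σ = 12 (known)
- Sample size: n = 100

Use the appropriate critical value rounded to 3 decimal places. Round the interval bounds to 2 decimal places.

The population standard deviation σ is known, so use a z-interval (standard normal critical value).

For 95% confidence, z* = 1.96 (from standard normal table)

Standard error: SE = σ/√n = 12/√100 = 1.200000

Margin of error: E = z* × SE = 1.96 × 1.200000 = 2.3520

Z-interval: x̄ ± E = 40 ± 2.3520 = (37.6480, 42.3520)

Rounded to 2 decimal places:

(37.65, 42.35)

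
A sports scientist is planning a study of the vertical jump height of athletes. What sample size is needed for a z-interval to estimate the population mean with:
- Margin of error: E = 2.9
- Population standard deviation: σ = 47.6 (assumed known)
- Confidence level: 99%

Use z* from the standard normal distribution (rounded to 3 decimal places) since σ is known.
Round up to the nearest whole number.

Using z* since population σ is known (z-interval formula).

For 99% confidence, z* = 2.576 (from standard normal table)

Sample size formula for z-interval: n = (z*σ/E)²

n = (2.576 × 47.6 / 2.9)²
  = (42.281931)²
  = 1787.7617

Round up to the nearest whole number: n = 1788

1788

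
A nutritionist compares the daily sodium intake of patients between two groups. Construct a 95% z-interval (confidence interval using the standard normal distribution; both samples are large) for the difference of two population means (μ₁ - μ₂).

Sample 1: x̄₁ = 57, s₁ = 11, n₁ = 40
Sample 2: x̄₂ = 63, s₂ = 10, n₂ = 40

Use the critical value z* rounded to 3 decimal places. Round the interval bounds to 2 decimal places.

Both samples are large (n₁ = 40 ≥ 30, n₂ = 40 ≥ 30), so a z-interval for the difference of means applies.

Point estimate: x̄₁ - x̄₂ = 57 - 63 = -6

Standard error: SE = √(s₁²/n₁ + s₂²/n₂)
= √(11²/40 + 10²/40)
= √(3.025000 + 2.500000)
= 2.350532

For 95% confidence, z* = 1.96 (from standard normal table)
Margin of error: E = z* × SE = 1.96 × 2.350532 = 4.6070

Z-interval: (x̄₁ - x̄₂) ± E = -6 ± 4.6070 = (-10.6070, -1.3930)

Rounded to 2 decimal places:

(-10.61, -1.39)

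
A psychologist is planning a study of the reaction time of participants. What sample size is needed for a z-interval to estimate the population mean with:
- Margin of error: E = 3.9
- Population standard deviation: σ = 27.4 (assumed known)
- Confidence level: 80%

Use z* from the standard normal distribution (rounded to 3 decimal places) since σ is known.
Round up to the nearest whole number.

Using z* since population σ is known (z-interval formula).

For 80% confidence, z* = 1.282 (from standard normal table)

Sample size formula for z-interval: n = (z*σ/E)²

n = (1.282 × 27.4 / 3.9)²
  = (9.006872)²
  = 81.1237

Round up to the nearest whole number: n = 82

82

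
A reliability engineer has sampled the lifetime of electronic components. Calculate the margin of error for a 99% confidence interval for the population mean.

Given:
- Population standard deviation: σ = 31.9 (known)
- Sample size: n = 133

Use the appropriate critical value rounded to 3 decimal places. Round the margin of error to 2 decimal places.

The population standard deviation σ is known, so use the z-interval margin of error formula.

For 99% confidence, z* = 2.576 (from standard normal table)

Margin of error formula for z-interval: E = z* × σ/√n

E = 2.576 × 31.9/√133
  = 2.576 × 2.766081
  = 7.1254

Rounded to 2 decimal places:

7.13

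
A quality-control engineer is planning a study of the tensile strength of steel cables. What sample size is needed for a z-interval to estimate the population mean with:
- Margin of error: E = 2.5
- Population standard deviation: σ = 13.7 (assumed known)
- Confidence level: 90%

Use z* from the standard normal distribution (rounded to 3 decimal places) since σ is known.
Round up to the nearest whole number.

Using z* since population σ is known (z-interval formula).

For 90% confidence, z* = 1.645 (from standard normal table)

Sample size formula for z-interval: n = (z*σ/E)²

n = (1.645 × 13.7 / 2.5)²
  = (9.014600)²
  = 81.2630

Round up to the nearest whole number: n = 82

82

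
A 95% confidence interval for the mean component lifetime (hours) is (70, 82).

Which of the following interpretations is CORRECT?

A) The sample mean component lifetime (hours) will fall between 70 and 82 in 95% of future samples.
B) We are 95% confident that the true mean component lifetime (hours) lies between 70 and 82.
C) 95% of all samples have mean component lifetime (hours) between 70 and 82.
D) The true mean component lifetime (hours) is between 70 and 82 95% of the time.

A confidence interval represents our confidence in the procedure, not a probability statement about the parameter.

Key concept: If we repeated this sampling process many times and computed a 95% CI each time, about 95% of those intervals would contain the true population parameter.

For this specific interval (70, 82):
- Midpoint (point estimate): 76
- Margin of error: 6

The correct interpretation is the one stating confidence that the true parameter lies in the interval — option B.

B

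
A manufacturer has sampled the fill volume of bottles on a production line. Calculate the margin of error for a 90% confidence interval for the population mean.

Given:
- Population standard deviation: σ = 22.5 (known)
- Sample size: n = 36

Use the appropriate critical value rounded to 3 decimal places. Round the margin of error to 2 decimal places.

The population standard deviation σ is known, so use the z-interval margin of error formula.

For 90% confidence, z* = 1.645 (from standard normal table)

Margin of error formula for z-interval: E = z* × σ/√n

E = 1.645 × 22.5/√36
  = 1.645 × 3.750000
  = 6.1688

Rounded to 2 decimal places:

6.17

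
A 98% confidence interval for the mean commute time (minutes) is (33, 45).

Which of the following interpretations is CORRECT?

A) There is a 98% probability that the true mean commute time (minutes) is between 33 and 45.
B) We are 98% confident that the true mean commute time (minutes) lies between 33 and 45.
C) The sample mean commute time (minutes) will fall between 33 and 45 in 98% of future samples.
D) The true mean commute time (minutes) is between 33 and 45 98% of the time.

A confidence interval represents our confidence in the procedure, not a probability statement about the parameter.

Key concept: If we repeated this sampling process many times and computed a 98% CI each time, about 98% of those intervals would contain the true population parameter.

For this specific interval (33, 45):
- Midpoint (point estimate): 39
- Margin of error: 6

The correct interpretation is the one stating confidence that the true parameter lies in the interval — option B.

B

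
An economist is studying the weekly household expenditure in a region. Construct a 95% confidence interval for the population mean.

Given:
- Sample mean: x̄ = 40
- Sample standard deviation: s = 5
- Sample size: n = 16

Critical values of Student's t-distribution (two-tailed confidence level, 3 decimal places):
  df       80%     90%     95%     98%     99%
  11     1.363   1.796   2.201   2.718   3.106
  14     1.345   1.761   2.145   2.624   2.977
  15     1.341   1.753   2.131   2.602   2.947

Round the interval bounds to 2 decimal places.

The population standard deviation σ is unknown (only the sample standard deviation s is given), so use a t-interval with df = n - 1 = 16 - 1 = 15.

For 95% confidence with df = 15, t* = 2.131 (from t-table)

Standard error: SE = s/√n = 5/√16 = 1.250000

Margin of error: E = t* × SE = 2.131 × 1.250000 = 2.6637

T-interval: x̄ ± E = 40 ± 2.6637 = (37.3362, 42.6638)

Rounded to 2 decimal places:

(37.34, 42.66)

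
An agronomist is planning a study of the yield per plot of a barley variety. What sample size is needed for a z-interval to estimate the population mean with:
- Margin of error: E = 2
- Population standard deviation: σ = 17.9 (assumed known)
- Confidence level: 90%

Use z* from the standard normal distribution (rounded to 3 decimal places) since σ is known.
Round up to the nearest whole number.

Using z* since population σ is known (z-interval formula).

For 90% confidence, z* = 1.645 (from standard normal table)

Sample size formula for z-interval: n = (z*σ/E)²

n = (1.645 × 17.9 / 2)²
  = (14.722750)²
  = 216.7594

Round up to the nearest whole number: n = 217

217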